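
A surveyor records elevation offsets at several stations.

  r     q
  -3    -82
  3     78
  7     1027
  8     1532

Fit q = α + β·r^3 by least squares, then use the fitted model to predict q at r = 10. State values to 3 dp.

Forming MᵀM = [[4, 855]; [855, 381251]] and Mᵀq = [2555, 1140965]ᵀ gives MᵀM·[α, β]ᵀ = Mᵀq.
Δ = 4·381251 − 855² = 793979.
α = (2555·381251 − 855·1140965)/793979 = -1428770/793979; β = (4·1140965 − 855·2555)/793979 = 2379335/793979.
At r = 10: q̂ = (-1428770/793979)·(1) + (2379335/793979)·(1000) = 2377906230/793979.

q̂ = 2994.923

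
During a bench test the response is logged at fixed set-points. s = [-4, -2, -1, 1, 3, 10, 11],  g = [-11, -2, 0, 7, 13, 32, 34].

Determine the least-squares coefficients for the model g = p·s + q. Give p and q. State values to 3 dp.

The normal system XᵀX·[p, q]ᵀ = Xᵀg is [[252, 18]; [18, 7]]·[p, q]ᵀ = [788, 73]ᵀ.
Δ = 252·7 − 18² = 1440.
p = (788·7 − 18·73)/1440 = 2101/720; q = (252·73 − 18·788)/1440 = 117/40.

p = 2.918, q = 2.925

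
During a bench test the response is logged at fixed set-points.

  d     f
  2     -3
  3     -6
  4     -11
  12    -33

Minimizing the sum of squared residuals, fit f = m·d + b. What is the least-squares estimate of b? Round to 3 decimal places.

Entries of MᵀM: Σd·d = 173, Σd = 21, Σ1 = 4.
For Mᵀf: Σd·f = -464, Σf = -53.
Eliminating b: 4·(row 1) − 21·(row 2) gives 251·m = 4·(-464) − 21·(-53) = -743, so m = -743/251.
Then b = ((-53) − 21·(-743/251))/4 = 575/251.

b = 2.291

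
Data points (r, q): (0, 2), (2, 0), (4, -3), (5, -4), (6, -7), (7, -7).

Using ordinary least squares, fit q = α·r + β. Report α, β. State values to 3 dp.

MᵀM·[α, β]ᵀ = Mᵀq reads: 130·α + 24·β = -123;  24·α + 6·β = -19.
Δ = 130·6 − 24² = 204.
α = ((-123)·6 − 24·(-19))/204 = -47/34; β = (130·(-19) − 24·(-123))/204 = 241/102.

α = -1.382, β = 2.363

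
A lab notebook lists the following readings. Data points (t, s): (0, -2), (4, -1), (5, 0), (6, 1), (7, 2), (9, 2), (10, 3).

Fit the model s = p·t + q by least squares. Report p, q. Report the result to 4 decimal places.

Normal-equation sums: Σt·t = 307, Σt = 41, Σ1 = 7.
Right-hand side: Σt·s = 64, Σs = 5.
MᵀM·[p, q]ᵀ = Mᵀs becomes [[307, 41]; [41, 7]]·[p, q]ᵀ = [64, 5]ᵀ.
det = 307·7 − 41² = 468.
p = (64·7 − 41·5)/468 = 27/52; q = (307·5 − 41·64)/468 = -121/52.

p = 0.5192, q = -2.3269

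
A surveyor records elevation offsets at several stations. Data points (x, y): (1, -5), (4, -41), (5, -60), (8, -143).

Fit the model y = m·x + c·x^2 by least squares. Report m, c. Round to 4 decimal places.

m = -2.5180, c = -1.9175

Sums needed: Σx·x = 106, Σx·x^2 = 702, Σx^2·x^2 = 4978.
Right-hand side: Σx·y = -1613, Σx^2·y = -11313.
Normal equations: [[106, 702]; [702, 4978]]·[m, c]ᵀ = [-1613, -11313]ᵀ.
Eliminating c: 4978·(row 1) − 702·(row 2) gives 34864·m = 4978·(-1613) − 702·(-11313) = -87788, so m = -21947/8716.
Then c = ((-11313) − 702·(-21947/8716))/4978 = -16713/8716.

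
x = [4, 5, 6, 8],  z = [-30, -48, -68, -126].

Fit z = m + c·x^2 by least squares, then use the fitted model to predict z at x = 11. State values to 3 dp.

The normal equations are: 4·m + 141·c = -272;  141·m + 6273·c = -12192.
det = 4·6273 − 141² = 5211.
m = ((-272)·6273 − 141·(-12192))/5211 = 1424/579; c = (4·(-12192) − 141·(-272))/5211 = -3472/1737.
At x = 11: ẑ = (1424/579)·(1) + (-3472/1737)·(121) = -415840/1737.

ẑ = -239.401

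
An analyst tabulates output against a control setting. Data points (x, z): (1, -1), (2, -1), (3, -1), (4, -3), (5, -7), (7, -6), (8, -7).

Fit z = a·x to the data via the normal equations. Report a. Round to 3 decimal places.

a = -0.899

From the data, Σx·x = 168.
Right-hand side: Σx·z = -151.
a = (-151)/168 = -0.89881.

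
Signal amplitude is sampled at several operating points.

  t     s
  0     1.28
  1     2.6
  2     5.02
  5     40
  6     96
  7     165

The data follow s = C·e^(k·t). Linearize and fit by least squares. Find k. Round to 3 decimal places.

With ln sᵢ as the transformed response and tᵢ as the regressor:
Over the data: Σt = 21.0000, Σ(t)² = 115.0000, Σln s = 16.1750, Σt·ln s = 85.7545.
Normal system: [[115.0000, 21.0000]; [21.0000, 6]]·[k, ln C]ᵀ = [85.7545, 16.1750]ᵀ.
Δ = 115.0000·6 − (21.0000)² = 249.0000; k = (85.7545·6 − 21.0000·16.1750)/249.0000 = 0.70222, ln C = (115.0000·16.1750 − 21.0000·85.7545)/249.0000 = 0.23806.

k = 0.702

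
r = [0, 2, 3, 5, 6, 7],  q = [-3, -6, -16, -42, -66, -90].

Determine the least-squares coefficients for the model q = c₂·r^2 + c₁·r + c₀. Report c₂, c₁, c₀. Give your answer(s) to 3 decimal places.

Normal-equation sums: Σr^2·r^2 = 4419, Σr^2·r = 719, Σr^2 = 123, Σr·r = 123, Σr = 23, Σ1 = 6.
Moment sums: Σr^2·q = -8004, Σr·q = -1296, Σq = -223.
So AᵀA·[c₂, c₁, c₀]ᵀ = Aᵀq: [[4419, 719, 123]; [719, 123, 23]; [123, 23, 6]]·[c₂, c₁, c₀]ᵀ = [-8004, -1296, -223]ᵀ.
Solving the 3×3 system (Gaussian elimination) gives c₂ = -283/132, c₁ = 113/44, c₀ = -101/33.

c₂ = -2.144, c₁ = 2.568, c₀ = -3.061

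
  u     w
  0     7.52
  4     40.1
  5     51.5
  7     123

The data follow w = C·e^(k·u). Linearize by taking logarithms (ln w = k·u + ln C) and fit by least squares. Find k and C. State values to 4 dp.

k = 0.3965, C = 7.6130

Linearized form: ln w = k·u + ln C. From the 4 transformed points,
Σu = 16.0000, Σ(u)² = 90.0000, Σln w = 14.4627, Σu·ln w = 68.1587.
Equations: 90.0000·k + 16.0000·ln C = 68.1587;  16.0000·k + 4·ln C = 14.4627.
Slope k = (n·Σu·ln w − Σu·Σln w)/(n·Σ(u)² − (Σu)²) = (4·68.1587 − 16.0000·14.4627)/104.0000 = 0.39646; ln C = (Σln w − k·Σu)/n = 2.02985, so C = exp(2.02985) = 7.61295.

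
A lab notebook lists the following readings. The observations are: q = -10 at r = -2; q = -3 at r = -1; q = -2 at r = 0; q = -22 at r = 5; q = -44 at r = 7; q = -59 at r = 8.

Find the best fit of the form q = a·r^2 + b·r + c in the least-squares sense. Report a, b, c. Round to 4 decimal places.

a = -1.0770, b = 1.4664, c = -1.8199

Sums needed: Σr^2·r^2 = 7139, Σr^2·r = 971, Σr^2 = 143, Σr·r = 143, Σr = 17, Σ1 = 6.
Moment sums: Σr^2·q = -6525, Σr·q = -867, Σq = -140.
So AᵀA·[a, b, c]ᵀ = Aᵀq: [[7139, 971, 143]; [971, 143, 17]; [143, 17, 6]]·[a, b, c]ᵀ = [-6525, -867, -140]ᵀ.
Inverting the 3×3 Gram matrix, [a, b, c]ᵀ = [-3623/3364, 4933/3364, -3061/1682]ᵀ.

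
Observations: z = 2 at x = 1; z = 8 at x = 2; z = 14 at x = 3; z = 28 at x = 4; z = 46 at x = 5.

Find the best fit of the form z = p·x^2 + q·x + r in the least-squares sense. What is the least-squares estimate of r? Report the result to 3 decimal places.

r = 3.200

AᵀA·[p, q, r]ᵀ = Aᵀz reads: 979·p + 225·q + 55·r = 1758;  225·p + 55·q + 15·r = 402;  55·p + 15·q + 5·r = 98.
(Σx^2·x^2 = 979, Σx^2·x = 225, Σx^2 = 55, Σx·x = 55, Σx = 15, Σ1 = 5, Σx^2·z = 1758, Σx·z = 402, Σz = 98.)
Solving the 3×3 system (Gaussian elimination) gives p = 16/7, q = -102/35, r = 16/5.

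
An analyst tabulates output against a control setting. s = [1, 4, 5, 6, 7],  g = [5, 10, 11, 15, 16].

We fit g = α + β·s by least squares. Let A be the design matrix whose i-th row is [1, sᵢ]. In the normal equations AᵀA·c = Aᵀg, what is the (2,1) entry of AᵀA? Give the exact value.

23

Row 2 ↔ basis s, column 1 ↔ basis 1, so (AᵀA)_{2,1} = Σᵢ s = (1)·(1) + (4)·(1) + (5)·(1) + (6)·(1) + (7)·(1) = 23.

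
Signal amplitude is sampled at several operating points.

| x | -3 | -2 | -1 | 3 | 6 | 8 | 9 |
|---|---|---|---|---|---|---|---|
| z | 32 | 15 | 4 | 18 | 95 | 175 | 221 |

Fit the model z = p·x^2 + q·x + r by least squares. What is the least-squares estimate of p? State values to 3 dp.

p = 2.995

Forming AᵀA = [[12132, 1448, 204]; [1448, 204, 20]; [204, 20, 7]] and Aᵀz = [33035, 3883, 560]ᵀ gives AᵀA·[p, q, r]ᵀ = Aᵀz.
Solving the 3×3 system (Gaussian elimination) gives p = 119899/40028, q = -84067/40028, r = -12942/10007.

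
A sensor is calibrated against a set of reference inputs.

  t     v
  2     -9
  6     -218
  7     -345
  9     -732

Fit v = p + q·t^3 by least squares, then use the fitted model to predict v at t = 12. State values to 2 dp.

XᵀX·[p, q]ᵀ = Xᵀv reads: 4·p + 1296·q = -1304;  1296·p + 695810·q = -699123.
(Σ1 = 4, Σt^3 = 1296, Σt^3·t^3 = 695810, Σv = -1304, Σt^3·v = -699123.)
Δ = 4·695810 − 1296² = 1103624.
p = ((-1304)·695810 − 1296·(-699123))/1103624 = -159104/137953; q = (4·(-699123) − 1296·(-1304))/1103624 = -276627/275906.
At t = 12: v̂ = (-159104/137953)·(1) + (-276627/275906)·(1728) = -239164832/137953.

v̂ = -1733.67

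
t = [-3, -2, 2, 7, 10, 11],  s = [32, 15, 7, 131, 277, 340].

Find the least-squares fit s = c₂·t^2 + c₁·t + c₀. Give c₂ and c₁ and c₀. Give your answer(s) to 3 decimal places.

AᵀA·[c₂, c₁, c₀]ᵀ = Aᵀs reads: 27155·c₂ + 2647·c₁ + 287·c₀ = 75635;  2647·c₂ + 287·c₁ + 25·c₀ = 7315;  287·c₂ + 25·c₁ + 6·c₀ = 802.
(Σt^2·t^2 = 27155, Σt^2·t = 2647, Σt^2 = 287, Σt·t = 287, Σt = 25, Σ1 = 6, Σt^2·s = 75635, Σt·s = 7315, Σs = 802.)
Solving the 3×3 system (Gaussian elimination) gives c₂ = 1048717/348988, c₁ = -739567/348988, c₀ = -217019/174494.

c₂ = 3.005, c₁ = -2.119, c₀ = -1.244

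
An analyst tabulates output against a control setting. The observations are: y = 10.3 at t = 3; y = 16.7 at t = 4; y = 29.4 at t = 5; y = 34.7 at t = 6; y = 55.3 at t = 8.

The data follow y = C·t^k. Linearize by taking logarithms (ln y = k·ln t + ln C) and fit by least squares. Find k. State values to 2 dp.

k = 1.73

Linearized form: ln y = k·ln t + ln C. From the 5 transformed points,
Sums: Σln t = 7.9655, Σ(ln t)² = 13.2535, Σln y = 16.0881, Σln t·ln y = 26.6058.
Normal system: [[13.2535, 7.9655]; [7.9655, 5]]·[k, ln C]ᵀ = [26.6058, 16.0881]ᵀ.
Δ = 13.2535·5 − (7.9655)² = 2.8177; k = (26.6058·5 − 7.9655·16.0881)/2.8177 = 1.73154, ln C = (13.2535·16.0881 − 7.9655·26.6058)/2.8177 = 0.45908.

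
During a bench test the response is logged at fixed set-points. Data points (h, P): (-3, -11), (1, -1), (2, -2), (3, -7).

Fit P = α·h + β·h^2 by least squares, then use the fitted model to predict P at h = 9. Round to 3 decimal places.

P̂ = -73.971

Setting ∂/∂α … = 0 gives: 23·α + 9·β = 7;  9·α + 179·β = -171.
(Σh·h = 23, Σh·h^2 = 9, Σh^2·h^2 = 179, Σh·P = 7, Σh^2·P = -171.)
Determinant 23·179 − 9² = 4036.
α = (7·179 − 9·(-171))/4036 = 698/1009; β = (23·(-171) − 9·7)/4036 = -999/1009.
At h = 9: P̂ = (698/1009)·(9) + (-999/1009)·(81) = -74637/1009.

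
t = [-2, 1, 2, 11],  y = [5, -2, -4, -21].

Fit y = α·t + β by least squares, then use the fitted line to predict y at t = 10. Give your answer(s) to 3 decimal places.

ŷ = -19.277

Entries of XᵀX: Σt·t = 130, Σt = 12, Σ1 = 4.
Moment sums: Σt·y = -251, Σy = -22.
Eliminating β: 4·(row 1) − 12·(row 2) gives 376·α = 4·(-251) − 12·(-22) = -740, so α = -185/94.
Then β = ((-22) − 12·(-185/94))/4 = 19/47.
At t = 10: ŷ = (-185/94)·(10) + (19/47)·(1) = -906/47.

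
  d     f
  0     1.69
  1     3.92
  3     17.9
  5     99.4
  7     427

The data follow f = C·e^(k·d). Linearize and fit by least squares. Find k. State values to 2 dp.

k = 0.79

Linearized form: ln f = k·d + ln C. From the 5 transformed points,
Σd = 16.0000, Σ(d)² = 84.0000, Σln f = 15.4316, Σd·ln f = 75.4137.
Equations: 84.0000·k + 16.0000·ln C = 75.4137;  16.0000·k + 5·ln C = 15.4316.
Solving (det = 164.0000): k = 0.79368, ln C = 0.54653.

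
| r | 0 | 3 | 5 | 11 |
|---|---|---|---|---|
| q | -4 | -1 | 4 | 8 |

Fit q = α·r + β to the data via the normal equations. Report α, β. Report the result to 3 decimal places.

The normal equations are: 155·α + 19·β = 105;  19·α + 4·β = 7.
Δ = 155·4 − 19² = 259.
α = (105·4 − 19·7)/259 = 41/37; β = (155·7 − 19·105)/259 = -130/37.

α = 1.108, β = -3.514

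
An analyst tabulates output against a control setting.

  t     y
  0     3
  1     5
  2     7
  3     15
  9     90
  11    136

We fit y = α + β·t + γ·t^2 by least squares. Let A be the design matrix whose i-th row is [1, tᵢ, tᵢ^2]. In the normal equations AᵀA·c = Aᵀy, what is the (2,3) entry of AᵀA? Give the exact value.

Row 2 ↔ basis t, column 3 ↔ basis t^2, so (AᵀA)_{2,3} = Σᵢ (t)·(t^2) = (0)·(0) + (1)·(1) + (2)·(4) + (3)·(9) + (9)·(81) + (11)·(121) = 2096.

2096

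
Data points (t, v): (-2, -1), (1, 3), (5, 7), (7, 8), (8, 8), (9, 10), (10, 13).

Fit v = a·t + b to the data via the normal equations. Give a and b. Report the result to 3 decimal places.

Sums needed: Σt·t = 324, Σt = 38, Σ1 = 7.
For Aᵀv: Σt·v = 380, Σv = 48.
Normal equations: [[324, 38]; [38, 7]]·[a, b]ᵀ = [380, 48]ᵀ.
Determinant 324·7 − 38² = 824.
a = (380·7 − 38·48)/824 = 209/206; b = (324·48 − 38·380)/824 = 139/103.

a = 1.015, b = 1.350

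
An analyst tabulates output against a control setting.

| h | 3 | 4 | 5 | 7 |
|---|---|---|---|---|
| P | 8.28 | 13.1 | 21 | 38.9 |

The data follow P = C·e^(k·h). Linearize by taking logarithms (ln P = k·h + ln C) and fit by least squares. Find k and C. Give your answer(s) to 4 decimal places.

k = 0.3851, C = 2.7697

Linearized form: ln P = k·h + ln C. From the 4 transformed points,
AᵀA = [[99.0000, 19.0000]; [19.0000, 4]], rhs = [57.4815, 11.3920]ᵀ  (here Σh = 19.0000, Σ(h)² = 99.0000, Σln P = 11.3920, Σh·ln P = 57.4815).
Solving (det = 35.0000): k = 0.38511, ln C = 1.01874, so C = exp(1.01874) = 2.76969.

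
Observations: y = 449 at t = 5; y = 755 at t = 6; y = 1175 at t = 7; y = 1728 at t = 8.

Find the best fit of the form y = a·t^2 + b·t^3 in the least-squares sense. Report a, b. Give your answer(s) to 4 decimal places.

a = 2.8866, b = 3.0140

With design matrix A, AᵀA = [[8418, 60476]; [60476, 442074]] and Aᵀy = [206572, 1506966]ᵀ.
Determinant 8418·442074 − 60476² = 64032356.
a = (206572·442074 − 60476·1506966)/64032356 = 46208628/16008089; b = (8418·1506966 − 60476·206572)/64032356 = 48247879/16008089.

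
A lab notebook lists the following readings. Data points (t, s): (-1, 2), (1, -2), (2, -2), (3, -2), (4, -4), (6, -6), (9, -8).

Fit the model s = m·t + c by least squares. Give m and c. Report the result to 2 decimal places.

m = -0.95, c = 0.12

From the data, Σt·t = 148, Σt = 24, Σ1 = 7.
Right-hand side: Σt·s = -138, Σs = -22.
So AᵀA·[m, c]ᵀ = Aᵀs: [[148, 24]; [24, 7]]·[m, c]ᵀ = [-138, -22]ᵀ.
det = 148·7 − 24² = 460.
m = ((-138)·7 − 24·(-22))/460 = -219/230; c = (148·(-22) − 24·(-138))/460 = 14/115.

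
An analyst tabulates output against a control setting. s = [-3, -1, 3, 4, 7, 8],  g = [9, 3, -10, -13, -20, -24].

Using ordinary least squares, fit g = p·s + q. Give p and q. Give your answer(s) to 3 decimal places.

Setting ∂/∂p … = 0 gives: 148·p + 18·q = -444;  18·p + 6·q = -55.
(Σs·s = 148, Σs = 18, Σ1 = 6, Σs·g = -444, Σg = -55.)
Eliminating q: 6·(row 1) − 18·(row 2) gives 564·p = 6·(-444) − 18·(-55) = -1674, so p = -279/94.
Then q = ((-55) − 18·(-279/94))/6 = -37/141.

p = -2.968, q = -0.262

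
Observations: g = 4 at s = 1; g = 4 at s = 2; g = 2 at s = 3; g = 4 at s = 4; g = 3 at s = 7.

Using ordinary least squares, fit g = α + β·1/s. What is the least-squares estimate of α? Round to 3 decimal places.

Entries of XᵀX: Σ1 = 5, Σ1/s = 187/84, Σ1/s·1/s = 10189/7056.
Moment sums: Σg = 17, Σ1/s·g = 170/21.
Determinant 5·(10189/7056) − (187/84)² = 1997/882.
α = (17·(10189/7056) − (187/84)·(170/21))/(1997/882) = 46053/15976; β = (5·(170/21) − (187/84)·17)/(1997/882) = 4641/3994.

α = 2.883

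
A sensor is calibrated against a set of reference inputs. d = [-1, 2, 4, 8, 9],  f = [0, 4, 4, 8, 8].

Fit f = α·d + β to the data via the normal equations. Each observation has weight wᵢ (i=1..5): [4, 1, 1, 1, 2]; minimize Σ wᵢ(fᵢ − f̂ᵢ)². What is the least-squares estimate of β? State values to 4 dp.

Forming MᵀWM = [[250, 28]; [28, 9]] and MᵀWf = [232, 32]ᵀ gives MᵀWM·[α, β]ᵀ = MᵀWf.
Determinant 250·9 − 28² = 1466.
α = (232·9 − 28·32)/1466 = 596/733; β = (250·32 − 28·232)/1466 = 752/733.

β = 1.0259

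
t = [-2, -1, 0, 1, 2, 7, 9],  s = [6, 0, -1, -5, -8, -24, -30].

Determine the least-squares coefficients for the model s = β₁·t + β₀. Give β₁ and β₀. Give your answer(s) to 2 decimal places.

β₁ = -3.18, β₀ = -1.58

From the data, Σt·t = 140, Σt = 16, Σ1 = 7.
Right-hand side: Σt·s = -471, Σs = -62.
So AᵀA·[β₁, β₀]ᵀ = Aᵀs: [[140, 16]; [16, 7]]·[β₁, β₀]ᵀ = [-471, -62]ᵀ.
det = 140·7 − 16² = 724.
β₁ = ((-471)·7 − 16·(-62))/724 = -2305/724; β₀ = (140·(-62) − 16·(-471))/724 = -286/181.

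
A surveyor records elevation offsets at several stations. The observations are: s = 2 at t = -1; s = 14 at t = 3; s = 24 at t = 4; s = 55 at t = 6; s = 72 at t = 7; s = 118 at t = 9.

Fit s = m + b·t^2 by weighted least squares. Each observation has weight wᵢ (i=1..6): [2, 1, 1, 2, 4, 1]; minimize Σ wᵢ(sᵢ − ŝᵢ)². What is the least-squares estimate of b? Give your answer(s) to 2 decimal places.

b = 1.45

From the data, Σwᵢ·1 = 11, Σwᵢ·t^2 = 376, Σwᵢ·t^2·t^2 = 19096.
And Σwᵢ·s = 558, Σwᵢ·t^2·s = 28144.
Δ = 11·19096 − 376² = 68680.
m = (558·19096 − 376·28144)/68680 = 9178/8585; b = (11·28144 − 376·558)/68680 = 12472/8585.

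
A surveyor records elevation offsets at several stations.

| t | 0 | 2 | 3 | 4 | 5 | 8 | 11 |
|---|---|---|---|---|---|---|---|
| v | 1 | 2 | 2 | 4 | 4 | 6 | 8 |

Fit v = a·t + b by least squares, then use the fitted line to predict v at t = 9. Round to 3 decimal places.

Setting ∂/∂a … = 0 gives: 239·a + 33·b = 182;  33·a + 7·b = 27.
(Σt·t = 239, Σt = 33, Σ1 = 7, Σt·v = 182, Σv = 27.)
Determinant 239·7 − 33² = 584.
a = (182·7 − 33·27)/584 = 383/584; b = (239·27 − 33·182)/584 = 447/584.
At t = 9: v̂ = (383/584)·(9) + (447/584)·(1) = 1947/292.

v̂ = 6.668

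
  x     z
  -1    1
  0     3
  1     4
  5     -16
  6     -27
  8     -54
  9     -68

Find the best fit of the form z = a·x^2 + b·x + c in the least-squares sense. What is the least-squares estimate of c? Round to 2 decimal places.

AᵀA·[a, b, c]ᵀ = Aᵀz reads: 12580·a + 1582·b + 208·c = -10331;  1582·a + 208·b + 28·c = -1283;  208·a + 28·b + 7·c = -157.
Row-reducing yields a = -61451/60486, b = 22465/20162, c = 99889/30243.

c = 3.30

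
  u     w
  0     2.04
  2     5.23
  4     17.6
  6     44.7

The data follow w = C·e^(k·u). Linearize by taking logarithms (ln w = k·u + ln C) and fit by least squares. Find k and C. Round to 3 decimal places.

k = 0.524, C = 1.989

Let Y = ln w. Fitting Y = k·u + ln C by least squares:
XᵀX = [[56.0000, 12.0000]; [12.0000, 4]], rhs = [37.5803, 9.0352]ᵀ  (here Σu = 12.0000, Σ(u)² = 56.0000, Σln w = 9.0352, Σu·ln w = 37.5803).
Slope k = (n·Σu·ln w − Σu·Σln w)/(n·Σ(u)² − (Σu)²) = (4·37.5803 − 12.0000·9.0352)/80.0000 = 0.52373; ln C = (Σln w − k·Σu)/n = 0.68762, so C = exp(0.68762) = 1.98899.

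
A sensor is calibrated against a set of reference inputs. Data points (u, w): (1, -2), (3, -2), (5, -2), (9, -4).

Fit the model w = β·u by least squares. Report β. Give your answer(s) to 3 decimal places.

Sums needed: Σu·u = 116.
For Xᵀw: Σu·w = -54.
Normal equations: [[116]]·[β]ᵀ = [-54]ᵀ.
β = (-54)/116 = -0.465517.

β = -0.466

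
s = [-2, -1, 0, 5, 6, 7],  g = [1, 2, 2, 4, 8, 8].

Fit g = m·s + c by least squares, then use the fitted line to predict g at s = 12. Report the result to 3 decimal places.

Compute the Gram sums: Σs·s = 115, Σs = 15, Σ1 = 6.
For Xᵀg: Σs·g = 120, Σg = 25.
So XᵀX·[m, c]ᵀ = Xᵀg: [[115, 15]; [15, 6]]·[m, c]ᵀ = [120, 25]ᵀ.
det = 115·6 − 15² = 465.
m = (120·6 − 15·25)/465 = 23/31; c = (115·25 − 15·120)/465 = 215/93.
At s = 12: ĝ = (23/31)·(12) + (215/93)·(1) = 1043/93.

ĝ = 11.215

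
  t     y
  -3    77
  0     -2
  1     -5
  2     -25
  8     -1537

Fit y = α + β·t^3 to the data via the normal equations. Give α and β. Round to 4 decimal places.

The normal equations are: 5·α + 494·β = -1492;  494·α + 262938·β = -789228.
(Σ1 = 5, Σt^3 = 494, Σt^3·t^3 = 262938, Σy = -1492, Σt^3·y = -789228.)
Eliminating β: 262938·(row 1) − 494·(row 2) gives 1070654·α = 262938·(-1492) − 494·(-789228) = -2424864, so α = -93264/41179.
Then β = ((-789228) − 494·(-93264/41179))/262938 = -1604546/535327.

α = -2.2648, β = -2.9973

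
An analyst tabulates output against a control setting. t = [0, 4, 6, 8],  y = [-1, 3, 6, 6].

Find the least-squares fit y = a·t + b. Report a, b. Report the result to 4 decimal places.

XᵀX·[a, b]ᵀ = Xᵀy reads: 116·a + 18·b = 96;  18·a + 4·b = 14.
Eliminating b: 4·(row 1) − 18·(row 2) gives 140·a = 4·96 − 18·14 = 132, so a = 33/35.
Then b = (14 − 18·(33/35))/4 = -26/35.

a = 0.9429, b = -0.7429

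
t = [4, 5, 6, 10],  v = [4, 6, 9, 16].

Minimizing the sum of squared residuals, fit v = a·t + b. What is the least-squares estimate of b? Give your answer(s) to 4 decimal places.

b = -3.6747

From the data, Σt·t = 177, Σt = 25, Σ1 = 4.
Moment sums: Σt·v = 260, Σv = 35.
Normal equations: [[177, 25]; [25, 4]]·[a, b]ᵀ = [260, 35]ᵀ.
Eliminating b: 4·(row 1) − 25·(row 2) gives 83·a = 4·260 − 25·35 = 165, so a = 165/83.
Then b = (35 − 25·(165/83))/4 = -305/83.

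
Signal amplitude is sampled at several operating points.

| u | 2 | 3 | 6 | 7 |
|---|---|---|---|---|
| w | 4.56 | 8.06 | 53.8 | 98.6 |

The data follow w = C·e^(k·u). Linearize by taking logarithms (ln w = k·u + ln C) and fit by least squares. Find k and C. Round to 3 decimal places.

k = 0.620, C = 1.293

With ln wᵢ as the transformed response and uᵢ as the regressor:
XᵀX = [[98.0000, 18.0000]; [18.0000, 4]], rhs = [65.3445, 12.1806]ᵀ  (here Σu = 18.0000, Σ(u)² = 98.0000, Σln w = 12.1806, Σu·ln w = 65.3445).
Slope k = (n·Σu·ln w − Σu·Σln w)/(n·Σ(u)² − (Σu)²) = (4·65.3445 − 18.0000·12.1806)/68.0000 = 0.61952; ln C = (Σln w − k·Σu)/n = 0.25729, so C = exp(0.25729) = 1.29342.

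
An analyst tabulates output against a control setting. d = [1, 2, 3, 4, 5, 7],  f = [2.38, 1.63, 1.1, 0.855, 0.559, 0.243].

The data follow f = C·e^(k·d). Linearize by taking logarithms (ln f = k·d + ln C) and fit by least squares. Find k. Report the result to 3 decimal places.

Taking logs, ln f = k·d + ln C, so regress ln f on d.
Σd = 22.0000, Σ(d)² = 104.0000, Σln f = -0.7020, Σd·ln f = -11.3073.
Normal system: [[104.0000, 22.0000]; [22.0000, 6]]·[k, ln C]ᵀ = [-11.3073, -0.7020]ᵀ.
Δ = 104.0000·6 − (22.0000)² = 140.0000; k = (-11.3073·6 − 22.0000·-0.7020)/140.0000 = -0.37429, ln C = (104.0000·-0.7020 − 22.0000·-11.3073)/140.0000 = 1.25540.

k = -0.374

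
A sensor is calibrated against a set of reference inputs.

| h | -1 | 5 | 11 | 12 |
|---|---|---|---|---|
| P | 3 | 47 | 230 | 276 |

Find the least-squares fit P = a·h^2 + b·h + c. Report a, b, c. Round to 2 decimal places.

The normal system XᵀX·[a, b, c]ᵀ = XᵀP is [[36003, 3183, 291]; [3183, 291, 27]; [291, 27, 4]]·[a, b, c]ᵀ = [68752, 6074, 556]ᵀ.
Row-reducing yields a = 1007/516, b = -1363/2580, c = 127/215.

a = 1.95, b = -0.53, c = 0.59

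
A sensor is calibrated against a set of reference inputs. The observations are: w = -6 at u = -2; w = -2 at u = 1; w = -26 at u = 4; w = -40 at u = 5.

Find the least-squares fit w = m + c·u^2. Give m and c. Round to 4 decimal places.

m = -0.0813, c = -1.6016

Entries of XᵀX: Σ1 = 4, Σu^2 = 46, Σu^2·u^2 = 898.
Right-hand side: Σw = -74, Σu^2·w = -1442.
XᵀX·[m, c]ᵀ = Xᵀw becomes [[4, 46]; [46, 898]]·[m, c]ᵀ = [-74, -1442]ᵀ.
Eliminating c: 898·(row 1) − 46·(row 2) gives 1476·m = 898·(-74) − 46·(-1442) = -120, so m = -10/123.
Then c = ((-1442) − 46·(-10/123))/898 = -197/123.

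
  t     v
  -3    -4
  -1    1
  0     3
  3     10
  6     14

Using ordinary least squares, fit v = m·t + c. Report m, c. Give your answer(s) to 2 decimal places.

With design matrix X, XᵀX = [[55, 5]; [5, 5]] and Xᵀv = [125, 24]ᵀ.
det = 55·5 − 5² = 250.
m = (125·5 − 5·24)/250 = 101/50; c = (55·24 − 5·125)/250 = 139/50.

m = 2.02, c = 2.78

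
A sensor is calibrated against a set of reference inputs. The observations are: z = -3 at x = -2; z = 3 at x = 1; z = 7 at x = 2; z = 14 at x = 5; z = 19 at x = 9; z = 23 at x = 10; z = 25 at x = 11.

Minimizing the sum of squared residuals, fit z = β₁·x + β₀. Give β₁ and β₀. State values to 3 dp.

β₁ = 2.098, β₀ = 1.784

AᵀA·[β₁, β₀]ᵀ = Aᵀz reads: 336·β₁ + 36·β₀ = 769;  36·β₁ + 7·β₀ = 88.
det = 336·7 − 36² = 1056.
β₁ = (769·7 − 36·88)/1056 = 2215/1056; β₀ = (336·88 − 36·769)/1056 = 157/88.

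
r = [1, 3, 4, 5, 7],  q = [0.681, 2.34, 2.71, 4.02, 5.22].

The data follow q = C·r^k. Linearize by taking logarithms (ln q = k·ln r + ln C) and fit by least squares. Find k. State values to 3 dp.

Taking logs, ln q = k·ln r + ln C, so regress ln q on ln r.
XᵀX = [[9.5056, 6.0403]; [6.0403, 5]], rhs = [7.7708, 4.5067]ᵀ  (here Σln r = 6.0403, Σ(ln r)² = 9.5056, Σln q = 4.5067, Σln r·ln q = 7.7708).
Solving (det = 11.0434): k = 1.05336, ln C = -0.37118.

k = 1.053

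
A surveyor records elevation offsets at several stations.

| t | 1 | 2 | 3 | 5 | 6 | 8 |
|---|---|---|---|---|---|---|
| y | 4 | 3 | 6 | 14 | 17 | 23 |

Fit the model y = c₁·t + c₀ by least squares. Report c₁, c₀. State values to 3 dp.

Normal-equation sums: Σt·t = 139, Σt = 25, Σ1 = 6.
Moment sums: Σt·y = 384, Σy = 67.
So AᵀA·[c₁, c₀]ᵀ = Aᵀy: [[139, 25]; [25, 6]]·[c₁, c₀]ᵀ = [384, 67]ᵀ.
Determinant 139·6 − 25² = 209.
c₁ = (384·6 − 25·67)/209 = 629/209; c₀ = (139·67 − 25·384)/209 = -287/209.

c₁ = 3.010, c₀ = -1.373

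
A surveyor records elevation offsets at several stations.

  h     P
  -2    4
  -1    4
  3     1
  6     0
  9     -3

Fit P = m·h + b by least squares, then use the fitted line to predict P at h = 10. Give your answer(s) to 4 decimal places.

P̂ = -3.1953

The normal system MᵀM·[m, b]ᵀ = MᵀP is [[131, 15]; [15, 5]]·[m, b]ᵀ = [-36, 6]ᵀ.
Δ = 131·5 − 15² = 430.
m = ((-36)·5 − 15·6)/430 = -27/43; b = (131·6 − 15·(-36))/430 = 663/215.
At h = 10: P̂ = (-27/43)·(10) + (663/215)·(1) = -687/215.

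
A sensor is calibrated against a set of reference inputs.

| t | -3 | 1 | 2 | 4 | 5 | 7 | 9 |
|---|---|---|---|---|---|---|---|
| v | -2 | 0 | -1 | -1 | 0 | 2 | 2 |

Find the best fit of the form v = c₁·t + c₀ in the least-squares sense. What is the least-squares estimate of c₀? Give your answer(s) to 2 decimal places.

Normal-equation sums: Σt·t = 185, Σt = 25, Σ1 = 7.
Right-hand side: Σt·v = 32, Σv = 0.
AᵀA·[c₁, c₀]ᵀ = Aᵀv becomes [[185, 25]; [25, 7]]·[c₁, c₀]ᵀ = [32, 0]ᵀ.
Eliminating c₀: 7·(row 1) − 25·(row 2) gives 670·c₁ = 7·32 − 25·0 = 224, so c₁ = 112/335.
Then c₀ = (0 − 25·(112/335))/7 = -80/67.

c₀ = -1.19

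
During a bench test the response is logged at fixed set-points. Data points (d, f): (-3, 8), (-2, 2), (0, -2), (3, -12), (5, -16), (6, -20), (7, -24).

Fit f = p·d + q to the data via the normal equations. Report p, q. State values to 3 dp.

p = -2.994, q = -2.299

From the data, Σd·d = 132, Σd = 16, Σ1 = 7.
Moment sums: Σd·f = -432, Σf = -64.
Δ = 132·7 − 16² = 668.
p = ((-432)·7 − 16·(-64))/668 = -500/167; q = (132·(-64) − 16·(-432))/668 = -384/167.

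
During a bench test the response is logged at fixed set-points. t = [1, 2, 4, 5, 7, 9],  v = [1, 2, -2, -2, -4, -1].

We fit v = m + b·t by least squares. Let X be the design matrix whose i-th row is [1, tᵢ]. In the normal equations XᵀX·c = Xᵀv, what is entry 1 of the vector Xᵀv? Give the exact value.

-6

Entry 1 ↔ basis 1, so (Xᵀv)_{1} = Σᵢ vᵢ = (1)·(1) + (1)·(2) + (1)·(-2) + (1)·(-2) + (1)·(-4) + (1)·(-1) = -6.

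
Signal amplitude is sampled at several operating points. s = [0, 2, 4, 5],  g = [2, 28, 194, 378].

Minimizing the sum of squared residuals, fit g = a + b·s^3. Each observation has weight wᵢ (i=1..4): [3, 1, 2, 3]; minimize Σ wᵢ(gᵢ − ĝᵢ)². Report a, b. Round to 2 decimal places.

Entries of AᵀWA: Σwᵢ·1 = 9, Σwᵢ·s^3 = 511, Σwᵢ·s^3·s^3 = 55131.
And Σwᵢ·g = 1556, Σwᵢ·s^3·g = 166806.
Normal equations: [[9, 511]; [511, 55131]]·[a, b]ᵀ = [1556, 166806]ᵀ.
Determinant 9·55131 − 511² = 235058.
a = (1556·55131 − 511·166806)/235058 = 272985/117529; b = (9·166806 − 511·1556)/235058 = 353069/117529.

a = 2.32, b = 3.00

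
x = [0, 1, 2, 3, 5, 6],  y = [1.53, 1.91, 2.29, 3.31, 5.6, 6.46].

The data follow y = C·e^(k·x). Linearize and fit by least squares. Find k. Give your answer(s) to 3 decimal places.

k = 0.252

Let Y = ln y. Fitting Y = k·x + ln C by least squares:
Σx = 17.0000, Σ(x)² = 75.0000, Σln y = 6.6863, Σx·ln y = 25.7027.
Equations: 75.0000·k + 17.0000·ln C = 25.7027;  17.0000·k + 6·ln C = 6.6863.
Slope k = (n·Σx·ln y − Σx·Σln y)/(n·Σ(x)² − (Σx)²) = (6·25.7027 − 17.0000·6.6863)/161.0000 = 0.25186; ln C = (Σln y − k·Σx)/n = 0.40078.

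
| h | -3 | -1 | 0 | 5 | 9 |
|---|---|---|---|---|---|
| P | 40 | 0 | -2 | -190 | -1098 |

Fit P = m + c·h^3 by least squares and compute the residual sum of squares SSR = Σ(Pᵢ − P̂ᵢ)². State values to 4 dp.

SSR = 1.2627

Normal-equation sums: Σ1 = 5, Σh^3 = 826, Σh^3·h^3 = 547796.
Right-hand side: ΣP = -1250, Σh^3·P = -825272.
Normal equations: [[5, 826]; [826, 547796]]·[m, c]ᵀ = [-1250, -825272]ᵀ.
Eliminating c: 547796·(row 1) − 826·(row 2) gives 2056704·m = 547796·(-1250) − 826·(-825272) = -3070328, so m = -383791/257088.
Then c = ((-825272) − 826·(-383791/257088))/547796 = -773465/514176.
Residuals: 451067/514176, -1961/171392, -130385/257088, -80911/171392, 58319/514176; SSR = 162307/128544.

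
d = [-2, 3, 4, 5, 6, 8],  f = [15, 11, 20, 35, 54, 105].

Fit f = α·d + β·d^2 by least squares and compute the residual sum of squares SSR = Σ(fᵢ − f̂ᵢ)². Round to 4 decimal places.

SSR = 4.8143

The normal equations are: 154·α + 936·β = 1422;  936·α + 6370·β = 10018.
(Σd·d = 154, Σd·d^2 = 936, Σd^2·d^2 = 6370, Σd·f = 1422, Σd^2·f = 10018.)
Determinant 154·6370 − 936² = 104884.
α = (1422·6370 − 936·10018)/104884 = -6129/2017; β = (154·10018 − 936·1422)/104884 = 52945/26221.
Residuals: 22181/26221, 50957/26221, -3992/26221, -7505/26221, -12024/26221, 2141/26221; SSR = 126236/26221.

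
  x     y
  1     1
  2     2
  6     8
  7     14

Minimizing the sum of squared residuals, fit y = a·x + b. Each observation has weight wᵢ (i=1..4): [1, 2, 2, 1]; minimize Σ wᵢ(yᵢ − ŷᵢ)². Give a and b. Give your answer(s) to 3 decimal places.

Setting ∂/∂a … = 0 gives: 130·a + 24·b = 203;  24·a + 6·b = 35.
(Σwᵢ·x·x = 130, Σwᵢ·x = 24, Σwᵢ·1 = 6, Σwᵢ·x·y = 203, Σwᵢ·y = 35.)
Determinant 130·6 − 24² = 204.
a = (203·6 − 24·35)/204 = 63/34; b = (130·35 − 24·203)/204 = -161/102.

a = 1.853, b = -1.578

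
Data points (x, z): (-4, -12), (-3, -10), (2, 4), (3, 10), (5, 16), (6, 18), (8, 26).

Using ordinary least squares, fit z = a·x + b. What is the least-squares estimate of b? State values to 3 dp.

b = -0.268

The normal system AᵀA·[a, b]ᵀ = Aᵀz is [[163, 17]; [17, 7]]·[a, b]ᵀ = [512, 52]ᵀ.
Eliminating b: 7·(row 1) − 17·(row 2) gives 852·a = 7·512 − 17·52 = 2700, so a = 225/71.
Then b = (52 − 17·(225/71))/7 = -19/71.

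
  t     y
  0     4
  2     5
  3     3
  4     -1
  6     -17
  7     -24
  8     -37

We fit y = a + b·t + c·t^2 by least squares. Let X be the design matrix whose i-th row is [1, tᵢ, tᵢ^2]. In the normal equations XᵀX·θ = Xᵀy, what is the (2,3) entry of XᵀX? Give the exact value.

1170

Row 2 ↔ basis t, column 3 ↔ basis t^2, so (XᵀX)_{2,3} = Σᵢ (t)·(t^2) = (0)·(0) + (2)·(4) + (3)·(9) + (4)·(16) + (6)·(36) + (7)·(49) + (8)·(64) = 1170.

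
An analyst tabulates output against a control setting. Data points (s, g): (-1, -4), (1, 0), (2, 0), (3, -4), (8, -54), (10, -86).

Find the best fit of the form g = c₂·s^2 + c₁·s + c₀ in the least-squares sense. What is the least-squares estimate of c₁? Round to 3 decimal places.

Compute the Gram sums: Σs^2·s^2 = 14195, Σs^2·s = 1547, Σs^2 = 179, Σs·s = 179, Σs = 23, Σ1 = 6.
Moment sums: Σs^2·g = -12096, Σs·g = -1300, Σg = -148.
Solving the 3×3 system (Gaussian elimination) gives c₂ = -20087/18984, c₁ = 186199/94920, c₀ = -4901/7910.

c₁ = 1.962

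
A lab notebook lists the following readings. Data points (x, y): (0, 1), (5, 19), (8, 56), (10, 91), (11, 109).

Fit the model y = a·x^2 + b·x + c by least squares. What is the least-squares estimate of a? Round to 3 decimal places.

a = 1.026

Entries of MᵀM: Σx^2·x^2 = 29362, Σx^2·x = 2968, Σx^2 = 310, Σx·x = 310, Σx = 34, Σ1 = 5.
And Σx^2·y = 26348, Σx·y = 2652, Σy = 276.
MᵀM·[a, b, c]ᵀ = Mᵀy becomes [[29362, 2968, 310]; [2968, 310, 34]; [310, 34, 5]]·[a, b, c]ᵀ = [26348, 2652, 276]ᵀ.
Solving the 3×3 system (Gaussian elimination) gives a = 76406/74487, b = -101102/74487, c = 20668/24829.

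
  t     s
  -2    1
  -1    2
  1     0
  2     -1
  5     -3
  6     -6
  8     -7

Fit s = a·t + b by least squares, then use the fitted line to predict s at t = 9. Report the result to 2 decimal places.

ŝ = -7.65

From the data, Σt·t = 135, Σt = 19, Σ1 = 7.
For Aᵀs: Σt·s = -113, Σs = -14.
Determinant 135·7 − 19² = 584.
a = ((-113)·7 − 19·(-14))/584 = -525/584; b = (135·(-14) − 19·(-113))/584 = 257/584.
At t = 9: ŝ = (-525/584)·(9) + (257/584)·(1) = -1117/146.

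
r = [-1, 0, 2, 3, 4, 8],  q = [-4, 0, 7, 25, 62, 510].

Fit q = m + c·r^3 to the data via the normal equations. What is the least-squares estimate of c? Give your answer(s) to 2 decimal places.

c = 1.00

Compute the Gram sums: Σ1 = 6, Σr^3 = 610, Σr^3·r^3 = 267034.
Right-hand side: Σq = 600, Σr^3·q = 265823.
XᵀX·[m, c]ᵀ = Xᵀq becomes [[6, 610]; [610, 267034]]·[m, c]ᵀ = [600, 265823]ᵀ.
det = 6·267034 − 610² = 1230104.
m = (600·267034 − 610·265823)/1230104 = -965815/615052; c = (6·265823 − 610·600)/1230104 = 614469/615052.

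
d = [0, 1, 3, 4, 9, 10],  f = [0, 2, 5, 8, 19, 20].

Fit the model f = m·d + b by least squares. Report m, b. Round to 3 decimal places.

m = 2.070, b = -0.316

With design matrix X, XᵀX = [[207, 27]; [27, 6]] and Xᵀf = [420, 54]ᵀ.
Δ = 207·6 − 27² = 513.
m = (420·6 − 27·54)/513 = 118/57; b = (207·54 − 27·420)/513 = -6/19.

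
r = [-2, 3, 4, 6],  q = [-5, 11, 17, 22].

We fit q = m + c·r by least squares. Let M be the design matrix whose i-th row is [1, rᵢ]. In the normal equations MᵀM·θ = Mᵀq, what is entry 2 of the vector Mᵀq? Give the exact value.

Entry 2 ↔ basis r, so (Mᵀq)_{2} = Σᵢ (r)·qᵢ = (-2)·(-5) + (3)·(11) + (4)·(17) + (6)·(22) = 243.

243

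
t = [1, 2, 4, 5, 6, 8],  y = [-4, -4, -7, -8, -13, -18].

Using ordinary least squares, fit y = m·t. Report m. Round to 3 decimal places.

Setting ∂/∂m … = 0 gives: 146·m = -302.
(Σt·t = 146, Σt·y = -302.)
m = (-302)/146 = -2.06849.

m = -2.068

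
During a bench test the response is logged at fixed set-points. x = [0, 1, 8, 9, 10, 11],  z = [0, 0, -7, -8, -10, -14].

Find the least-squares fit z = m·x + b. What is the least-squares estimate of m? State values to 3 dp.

m = -1.132

From the data, Σx·x = 367, Σx = 39, Σ1 = 6.
Right-hand side: Σx·z = -382, Σz = -39.
MᵀM·[m, b]ᵀ = Mᵀz becomes [[367, 39]; [39, 6]]·[m, b]ᵀ = [-382, -39]ᵀ.
Eliminating b: 6·(row 1) − 39·(row 2) gives 681·m = 6·(-382) − 39·(-39) = -771, so m = -257/227.
Then b = ((-39) − 39·(-257/227))/6 = 195/227.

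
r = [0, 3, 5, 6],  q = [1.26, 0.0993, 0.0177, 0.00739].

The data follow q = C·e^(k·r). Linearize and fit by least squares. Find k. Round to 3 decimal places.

k = -0.856

Linearized form: ln q = k·r + ln C. From the 4 transformed points,
Σr = 14.0000, Σ(r)² = 70.0000, Σln q = -11.0203, Σr·ln q = -56.5455.
Equations: 70.0000·k + 14.0000·ln C = -56.5455;  14.0000·k + 4·ln C = -11.0203.
Δ = 70.0000·4 − (14.0000)² = 84.0000; k = (-56.5455·4 − 14.0000·-11.0203)/84.0000 = -0.85593, ln C = (70.0000·-11.0203 − 14.0000·-56.5455)/84.0000 = 0.24066.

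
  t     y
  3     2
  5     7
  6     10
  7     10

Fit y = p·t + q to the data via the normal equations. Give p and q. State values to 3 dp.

p = 2.143, q = -4.000

Entries of AᵀA: Σt·t = 119, Σt = 21, Σ1 = 4.
For Aᵀy: Σt·y = 171, Σy = 29.
So AᵀA·[p, q]ᵀ = Aᵀy: [[119, 21]; [21, 4]]·[p, q]ᵀ = [171, 29]ᵀ.
Eliminating q: 4·(row 1) − 21·(row 2) gives 35·p = 4·171 − 21·29 = 75, so p = 15/7.
Then q = (29 − 21·(15/7))/4 = -4.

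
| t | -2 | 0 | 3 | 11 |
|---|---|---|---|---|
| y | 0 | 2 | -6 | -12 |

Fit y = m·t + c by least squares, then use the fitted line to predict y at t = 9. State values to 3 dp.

Setting ∂/∂m … = 0 gives: 134·m + 12·c = -150;  12·m + 4·c = -16.
Determinant 134·4 − 12² = 392.
m = ((-150)·4 − 12·(-16))/392 = -51/49; c = (134·(-16) − 12·(-150))/392 = -43/49.
At t = 9: ŷ = (-51/49)·(9) + (-43/49)·(1) = -502/49.

ŷ = -10.245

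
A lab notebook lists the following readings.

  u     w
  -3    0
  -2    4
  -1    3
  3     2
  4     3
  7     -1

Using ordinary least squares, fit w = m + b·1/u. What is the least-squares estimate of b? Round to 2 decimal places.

b = -1.26

The normal system XᵀX·[m, b]ᵀ = Xᵀw is [[6, -31/28]; [-31/28, 10973/7056]]·[m, b]ᵀ = [11, -313/84]ᵀ.
Determinant 6·(10973/7056) − (-31/28)² = 19063/2352.
m = (11·(10973/7056) − (-31/28)·(-313/84))/(19063/2352) = 91594/57189; b = (6·(-313/84) − (-31/28)·11)/(19063/2352) = -23940/19063.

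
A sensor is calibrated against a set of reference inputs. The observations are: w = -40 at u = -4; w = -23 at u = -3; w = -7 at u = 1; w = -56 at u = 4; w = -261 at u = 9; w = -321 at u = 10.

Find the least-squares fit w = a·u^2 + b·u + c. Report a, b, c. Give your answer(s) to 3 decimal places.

a = -2.993, b = -1.995, c = -1.101

Sums needed: Σu^2·u^2 = 17155, Σu^2·u = 1703, Σu^2 = 223, Σu·u = 223, Σu = 17, Σ1 = 6.
Right-hand side: Σu^2·w = -54991, Σu·w = -5561, Σw = -708.
XᵀX·[a, b, c]ᵀ = Xᵀw becomes [[17155, 1703, 223]; [1703, 223, 17]; [223, 17, 6]]·[a, b, c]ᵀ = [-54991, -5561, -708]ᵀ.
Row-reducing yields a = -602849/201410, b = -401873/201410, c = -110926/100705.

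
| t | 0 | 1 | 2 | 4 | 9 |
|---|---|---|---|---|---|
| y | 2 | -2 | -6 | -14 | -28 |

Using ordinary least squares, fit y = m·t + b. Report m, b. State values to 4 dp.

m = -3.3150, b = 1.0079

With design matrix M, MᵀM = [[102, 16]; [16, 5]] and Mᵀy = [-322, -48]ᵀ.
Eliminating b: 5·(row 1) − 16·(row 2) gives 254·m = 5·(-322) − 16·(-48) = -842, so m = -421/127.
Then b = ((-48) − 16·(-421/127))/5 = 128/127.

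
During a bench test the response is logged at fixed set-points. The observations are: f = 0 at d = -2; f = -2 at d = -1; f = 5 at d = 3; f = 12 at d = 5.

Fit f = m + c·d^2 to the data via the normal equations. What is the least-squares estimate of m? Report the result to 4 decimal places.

m = -1.8468

The normal system AᵀA·[m, c]ᵀ = Aᵀf is [[4, 39]; [39, 723]]·[m, c]ᵀ = [15, 343]ᵀ.
Determinant 4·723 − 39² = 1371.
m = (15·723 − 39·343)/1371 = -844/457; c = (4·343 − 39·15)/1371 = 787/1371.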